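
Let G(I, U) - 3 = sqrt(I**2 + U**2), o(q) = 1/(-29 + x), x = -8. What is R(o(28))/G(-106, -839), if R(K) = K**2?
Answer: -3/979037612 + sqrt(715157)/979037612 ≈ 8.6071e-7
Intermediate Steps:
o(q) = -1/37 (o(q) = 1/(-29 - 8) = 1/(-37) = -1/37)
G(I, U) = 3 + sqrt(I**2 + U**2)
R(o(28))/G(-106, -839) = (-1/37)**2/(3 + sqrt((-106)**2 + (-839)**2)) = 1/(1369*(3 + sqrt(11236 + 703921))) = 1/(1369*(3 + sqrt(715157)))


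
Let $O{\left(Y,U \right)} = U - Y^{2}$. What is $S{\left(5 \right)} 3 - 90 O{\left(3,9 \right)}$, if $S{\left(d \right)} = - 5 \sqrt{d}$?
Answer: $- 15 \sqrt{5} \approx -33.541$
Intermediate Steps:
$S{\left(5 \right)} 3 - 90 O{\left(3,9 \right)} = - 5 \sqrt{5} \cdot 3 - 90 \left(9 - 3^{2}\right) = - 15 \sqrt{5} - 90 \left(9 - 9\right) = - 15 \sqrt{5} - 0 = - 15 \sqrt{5} + 0 = - 15 \sqrt{5}$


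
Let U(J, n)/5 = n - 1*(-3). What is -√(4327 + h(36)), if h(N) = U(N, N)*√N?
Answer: -√5497 ≈ -74.142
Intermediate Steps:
U(J, n) = 15 + 5*n (U(J, n) = 5*(n - 1*(-3)) = 5*(n + 3) = 5*(3 + n) = 15 + 5*n)
h(N) = √N*(15 + 5*N) (h(N) = (15 + 5*N)*√N = √N*(15 + 5*N))
-√(4327 + h(36)) = -√(4327 + 5*√36*(3 + 36)) = -√(4327 + 5*6*39) = -√(4327 + 1170) = -√5497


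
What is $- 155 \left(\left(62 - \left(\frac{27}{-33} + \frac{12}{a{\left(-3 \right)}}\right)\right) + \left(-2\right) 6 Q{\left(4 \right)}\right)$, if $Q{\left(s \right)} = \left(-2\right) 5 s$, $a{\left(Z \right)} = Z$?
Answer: $- \frac{932325}{11} \approx -84757.0$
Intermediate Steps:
$Q{\left(s \right)} = - 10 s$
$- 155 \left(\left(62 - \left(\frac{27}{-33} + \frac{12}{a{\left(-3 \right)}}\right)\right) + \left(-2\right) 6 Q{\left(4 \right)}\right) = - 155 \left(\left(62 - \left(\frac{27}{-33} + \frac{12}{-3}\right)\right) + \left(-2\right) 6 \left(\left(-10\right) 4\right)\right) = - 155 \left(\left(62 - \left(27 \left(- \frac{1}{33}\right) + 12 \left(- \frac{1}{3}\right)\right)\right) - -480\right) = - 155 \left(\left(62 - \left(- \frac{9}{11} - 4\right)\right) + 480\right) = - 155 \left(\left(62 - - \frac{53}{11}\right) + 480\right) = - 155 \left(\left(62 + \frac{53}{11}\right) + 480\right) = - 155 \left(\frac{735}{11} + 480\right) = \left(-155\right) \frac{6015}{11} = - \frac{932325}{11}$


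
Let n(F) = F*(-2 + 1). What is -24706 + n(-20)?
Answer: -24686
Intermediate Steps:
n(F) = -F (n(F) = F*(-1) = -F)
-24706 + n(-20) = -24706 - 1*(-20) = -24706 + 20 = -24686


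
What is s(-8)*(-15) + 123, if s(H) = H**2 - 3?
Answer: -792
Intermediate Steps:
s(H) = -3 + H**2
s(-8)*(-15) + 123 = (-3 + (-8)**2)*(-15) + 123 = (-3 + 64)*(-15) + 123 = 61*(-15) + 123 = -915 + 123 = -792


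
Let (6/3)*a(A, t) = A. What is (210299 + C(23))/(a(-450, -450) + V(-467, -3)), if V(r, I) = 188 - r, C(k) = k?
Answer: 105161/215 ≈ 489.12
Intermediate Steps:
a(A, t) = A/2
(210299 + C(23))/(a(-450, -450) + V(-467, -3)) = (210299 + 23)/((½)*(-450) + (188 - 1*(-467))) = 210322/(-225 + (188 + 467)) = 210322/(-225 + 655) = 210322/430 = 210322*(1/430) = 105161/215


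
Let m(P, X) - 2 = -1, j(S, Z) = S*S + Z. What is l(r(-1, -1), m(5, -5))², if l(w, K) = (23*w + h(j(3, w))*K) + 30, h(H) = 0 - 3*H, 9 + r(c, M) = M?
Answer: 38809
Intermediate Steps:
j(S, Z) = Z + S² (j(S, Z) = S² + Z = Z + S²)
m(P, X) = 1 (m(P, X) = 2 - 1 = 1)
r(c, M) = -9 + M
h(H) = -3*H
l(w, K) = 30 + 23*w + K*(-27 - 3*w) (l(w, K) = (23*w + (-3*(w + 3²))*K) + 30 = (23*w + (-3*(w + 9))*K) + 30 = (23*w + (-3*(9 + w))*K) + 30 = (23*w + (-27 - 3*w)*K) + 30 = (23*w + K*(-27 - 3*w)) + 30 = 30 + 23*w + K*(-27 - 3*w))
l(r(-1, -1), m(5, -5))² = (30 + 23*(-9 - 1) - 3*1*(9 + (-9 - 1)))² = (30 + 23*(-10) - 3*1*(9 - 10))² = (30 - 230 - 3*1*(-1))² = (30 - 230 + 3)² = (-197)² = 38809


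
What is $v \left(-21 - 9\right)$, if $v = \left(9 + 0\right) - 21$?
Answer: $360$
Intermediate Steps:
$v = -12$ ($v = 9 - 21 = -12$)
$v \left(-21 - 9\right) = - 12 \left(-21 - 9\right) = \left(-12\right) \left(-30\right) = 360$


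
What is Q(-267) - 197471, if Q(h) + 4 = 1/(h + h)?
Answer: -105451651/534 ≈ -1.9748e+5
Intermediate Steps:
Q(h) = -4 + 1/(2*h) (Q(h) = -4 + 1/(h + h) = -4 + 1/(2*h))
Q(-267) - 197471 = (-4 + (1/2)/(-267)) - 197471 = (-4 + (1/2)*(-1/267)) - 197471 = (-4 - 1/534) - 197471 = -2137/534 - 197471 = -105451651/534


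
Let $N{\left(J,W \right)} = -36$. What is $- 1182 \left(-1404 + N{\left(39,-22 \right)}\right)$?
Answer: $1702080$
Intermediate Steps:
$- 1182 \left(-1404 + N{\left(39,-22 \right)}\right) = - 1182 \left(-1404 - 36\right) = \left(-1182\right) \left(-1440\right) = 1702080$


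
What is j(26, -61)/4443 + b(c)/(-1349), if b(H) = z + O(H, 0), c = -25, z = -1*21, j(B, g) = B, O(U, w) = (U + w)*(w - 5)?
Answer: -426998/5993607 ≈ -0.071242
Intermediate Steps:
O(U, w) = (-5 + w)*(U + w) (O(U, w) = (U + w)*(-5 + w) = (-5 + w)*(U + w))
z = -21
b(H) = -21 - 5*H (b(H) = -21 + (0² - 5*H - 5*0 + H*0) = -21 + (0 - 5*H + 0 + 0) = -21 - 5*H)
j(26, -61)/4443 + b(c)/(-1349) = 26/4443 + (-21 - 5*(-25))/(-1349) = 26*(1/4443) + (-21 + 125)*(-1/1349) = 26/4443 + 104*(-1/1349) = 26/4443 - 104/1349 = -426998/5993607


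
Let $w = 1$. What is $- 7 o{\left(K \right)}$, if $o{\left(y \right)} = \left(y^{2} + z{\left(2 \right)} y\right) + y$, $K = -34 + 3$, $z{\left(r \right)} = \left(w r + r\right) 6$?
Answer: $-1302$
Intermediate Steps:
$z{\left(r \right)} = 12 r$ ($z{\left(r \right)} = \left(1 r + r\right) 6 = \left(r + r\right) 6 = 2 r 6 = 12 r$)
$K = -31$
$o{\left(y \right)} = y^{2} + 25 y$ ($o{\left(y \right)} = \left(y^{2} + 12 \cdot 2 y\right) + y = \left(y^{2} + 24 y\right) + y = y^{2} + 25 y$)
$- 7 o{\left(K \right)} = - 7 \left(- 31 \left(25 - 31\right)\right) = - 7 \left(\left(-31\right) \left(-6\right)\right) = \left(-7\right) 186 = -1302$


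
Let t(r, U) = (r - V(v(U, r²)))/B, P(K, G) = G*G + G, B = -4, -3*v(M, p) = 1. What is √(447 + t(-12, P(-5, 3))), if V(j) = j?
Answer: √16197/6 ≈ 21.211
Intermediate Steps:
v(M, p) = -⅓ (v(M, p) = -⅓*1 = -⅓)
P(K, G) = G + G² (P(K, G) = G² + G = G + G²)
t(r, U) = -1/12 - r/4 (t(r, U) = (r - 1*(-⅓))/(-4) = (r + ⅓)*(-¼) = (⅓ + r)*(-¼) = -1/12 - r/4)
√(447 + t(-12, P(-5, 3))) = √(447 + (-1/12 - ¼*(-12))) = √(447 + (-1/12 + 3)) = √(447 + 35/12) = √(5399/12) = √16197/6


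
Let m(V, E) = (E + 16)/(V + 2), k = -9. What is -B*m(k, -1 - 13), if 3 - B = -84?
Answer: 174/7 ≈ 24.857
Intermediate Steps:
B = 87 (B = 3 - 1*(-84) = 3 + 84 = 87)
m(V, E) = (16 + E)/(2 + V)
-B*m(k, -1 - 13) = -87*(16 + (-1 - 13))/(2 - 9) = -87*(16 - 14)/(-7) = -87*(-⅐*2) = -87*(-2)/7 = -1*(-174/7) = 174/7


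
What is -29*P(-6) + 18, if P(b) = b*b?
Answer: -1026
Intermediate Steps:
P(b) = b²
-29*P(-6) + 18 = -29*(-6)² + 18 = -29*36 + 18 = -1044 + 18 = -1026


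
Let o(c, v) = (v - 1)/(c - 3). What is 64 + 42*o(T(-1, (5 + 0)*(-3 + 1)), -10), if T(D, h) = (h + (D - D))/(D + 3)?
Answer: 487/4 ≈ 121.75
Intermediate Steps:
T(D, h) = h/(3 + D) (T(D, h) = (h + 0)/(3 + D) = h/(3 + D))
o(c, v) = (-1 + v)/(-3 + c)
64 + 42*o(T(-1, (5 + 0)*(-3 + 1)), -10) = 64 + 42*((-1 - 10)/(-3 + ((5 + 0)*(-3 + 1))/(3 - 1))) = 64 + 42*(-11/(-3 + (5*(-2))/2)) = 64 + 42*(-11/(-3 - 10*½)) = 64 + 42*(-11/(-3 - 5)) = 64 + 42*(-11/(-8)) = 64 + 42*(-⅛*(-11)) = 64 + 42*(11/8) = 64 + 231/4 = 487/4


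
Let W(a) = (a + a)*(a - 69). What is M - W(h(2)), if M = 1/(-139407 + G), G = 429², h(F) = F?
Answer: 11961913/44634 ≈ 268.00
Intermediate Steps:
G = 184041
W(a) = 2*a*(-69 + a) (W(a) = (2*a)*(-69 + a) = 2*a*(-69 + a))
M = 1/44634 (M = 1/(-139407 + 184041) = 1/44634 ≈ 2.2404e-5)
M - W(h(2)) = 1/44634 - 2*2*(-69 + 2) = 1/44634 - 2*2*(-67) = 1/44634 - 1*(-268) = 1/44634 + 268 = 11961913/44634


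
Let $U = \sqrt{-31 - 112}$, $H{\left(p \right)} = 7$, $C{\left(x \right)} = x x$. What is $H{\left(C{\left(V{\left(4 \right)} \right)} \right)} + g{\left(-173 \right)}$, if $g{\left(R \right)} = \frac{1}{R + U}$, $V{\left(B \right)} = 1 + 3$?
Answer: $\frac{210331}{30072} - \frac{i \sqrt{143}}{30072} \approx 6.9942 - 0.00039765 i$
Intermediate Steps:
$V{\left(B \right)} = 4$
$C{\left(x \right)} = x^{2}$
$U = i \sqrt{143}$ ($U = \sqrt{-143} = i \sqrt{143} \approx 11.958 i$)
$g{\left(R \right)} = \frac{1}{R + i \sqrt{143}}$
$H{\left(C{\left(V{\left(4 \right)} \right)} \right)} + g{\left(-173 \right)} = 7 + \frac{1}{-173 + i \sqrt{143}}$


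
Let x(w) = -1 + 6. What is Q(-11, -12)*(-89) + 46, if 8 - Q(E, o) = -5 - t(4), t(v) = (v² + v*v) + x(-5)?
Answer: -4404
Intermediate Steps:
x(w) = 5
t(v) = 5 + 2*v² (t(v) = (v² + v*v) + 5 = (v² + v²) + 5 = 2*v² + 5 = 5 + 2*v²)
Q(E, o) = 50 (Q(E, o) = 8 - (-5 - (5 + 2*4²)) = 8 - (-5 - (5 + 2*16)) = 8 - (-5 - (5 + 32)) = 8 - (-5 - 1*37) = 8 - (-5 - 37) = 8 - 1*(-42) = 8 + 42 = 50)
Q(-11, -12)*(-89) + 46 = 50*(-89) + 46 = -4450 + 46 = -4404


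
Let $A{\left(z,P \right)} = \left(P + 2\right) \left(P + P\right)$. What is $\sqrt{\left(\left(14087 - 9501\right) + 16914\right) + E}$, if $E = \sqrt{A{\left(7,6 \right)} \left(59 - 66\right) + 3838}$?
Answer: $\sqrt{21500 + \sqrt{3166}} \approx 146.82$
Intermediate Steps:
$A{\left(z,P \right)} = 2 P \left(2 + P\right)$ ($A{\left(z,P \right)} = \left(2 + P\right) 2 P = 2 P \left(2 + P\right)$)
$E = \sqrt{3166}$ ($E = \sqrt{2 \cdot 6 \left(2 + 6\right) \left(59 - 66\right) + 3838} = \sqrt{2 \cdot 6 \cdot 8 \left(-7\right) + 3838} = \sqrt{96 \left(-7\right) + 3838} = \sqrt{-672 + 3838} = \sqrt{3166} \approx 56.267$)
$\sqrt{\left(\left(14087 - 9501\right) + 16914\right) + E} = \sqrt{\left(\left(14087 - 9501\right) + 16914\right) + \sqrt{3166}} = \sqrt{\left(4586 + 16914\right) + \sqrt{3166}} = \sqrt{21500 + \sqrt{3166}}$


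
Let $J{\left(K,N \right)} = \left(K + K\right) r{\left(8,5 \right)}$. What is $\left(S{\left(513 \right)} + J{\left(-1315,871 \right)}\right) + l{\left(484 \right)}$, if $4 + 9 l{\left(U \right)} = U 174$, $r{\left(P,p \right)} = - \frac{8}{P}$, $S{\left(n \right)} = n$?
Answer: $\frac{112499}{9} \approx 12500.0$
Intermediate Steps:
$l{\left(U \right)} = - \frac{4}{9} + \frac{58 U}{3}$ ($l{\left(U \right)} = - \frac{4}{9} + \frac{U 174}{9} = - \frac{4}{9} + \frac{174 U}{9} = - \frac{4}{9} + \frac{58 U}{3}$)
$J{\left(K,N \right)} = - 2 K$ ($J{\left(K,N \right)} = \left(K + K\right) \left(- \frac{8}{8}\right) = 2 K \left(\left(-8\right) \frac{1}{8}\right) = 2 K \left(-1\right) = - 2 K$)
$\left(S{\left(513 \right)} + J{\left(-1315,871 \right)}\right) + l{\left(484 \right)} = \left(513 - -2630\right) + \left(- \frac{4}{9} + \frac{58}{3} \cdot 484\right) = \left(513 + 2630\right) + \left(- \frac{4}{9} + \frac{28072}{3}\right) = 3143 + \frac{84212}{9} = \frac{112499}{9}$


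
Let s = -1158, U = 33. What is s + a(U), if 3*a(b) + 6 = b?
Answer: -1149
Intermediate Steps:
a(b) = -2 + b/3
s + a(U) = -1158 + (-2 + (⅓)*33) = -1158 + (-2 + 11) = -1158 + 9 = -1149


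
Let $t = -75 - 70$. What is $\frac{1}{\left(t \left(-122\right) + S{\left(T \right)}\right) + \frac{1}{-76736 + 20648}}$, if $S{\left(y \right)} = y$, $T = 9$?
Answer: $\frac{56088}{992701511} \approx 5.65 \cdot 10^{-5}$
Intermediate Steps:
$t = -145$ ($t = -75 - 70 = -145$)
$\frac{1}{\left(t \left(-122\right) + S{\left(T \right)}\right) + \frac{1}{-76736 + 20648}} = \frac{1}{\left(\left(-145\right) \left(-122\right) + 9\right) + \frac{1}{-76736 + 20648}} = \frac{1}{\left(17690 + 9\right) + \frac{1}{-56088}} = \frac{1}{17699 - \frac{1}{56088}} = \frac{1}{\frac{992701511}{56088}} = \frac{56088}{992701511}$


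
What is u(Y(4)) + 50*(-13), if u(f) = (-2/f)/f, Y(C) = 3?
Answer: -5852/9 ≈ -650.22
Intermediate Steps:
u(f) = -2/f²
u(Y(4)) + 50*(-13) = -2/3² + 50*(-13) = -2*⅑ - 650 = -2/9 - 650 = -5852/9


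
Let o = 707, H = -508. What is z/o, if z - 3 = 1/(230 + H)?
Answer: 119/28078 ≈ 0.0042382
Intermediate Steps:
z = 833/278 (z = 3 + 1/(230 - 508) = 3 + 1/(-278) = 3 - 1/278 = 833/278 ≈ 2.9964)
z/o = (833/278)/707 = (833/278)*(1/707) = 119/28078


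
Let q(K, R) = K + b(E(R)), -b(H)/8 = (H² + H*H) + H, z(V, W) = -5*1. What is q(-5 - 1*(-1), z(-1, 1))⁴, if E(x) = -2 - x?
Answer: 875213056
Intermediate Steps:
z(V, W) = -5
b(H) = -16*H² - 8*H (b(H) = -8*((H² + H*H) + H) = -8*((H² + H²) + H) = -8*(2*H² + H) = -8*(H + 2*H²) = -16*H² - 8*H)
q(K, R) = K - 8*(-3 - 2*R)*(-2 - R) (q(K, R) = K - 8*(-2 - R)*(1 + 2*(-2 - R)) = K - 8*(-2 - R)*(1 + (-4 - 2*R)) = K - 8*(-2 - R)*(-3 - 2*R) = K - 8*(-3 - 2*R)*(-2 - R))
q(-5 - 1*(-1), z(-1, 1))⁴ = ((-5 - 1*(-1)) - 8*(2 - 5)*(3 + 2*(-5)))⁴ = ((-5 + 1) - 8*(-3)*(3 - 10))⁴ = (-4 - 8*(-3)*(-7))⁴ = (-4 - 168)⁴ = (-172)⁴ = 875213056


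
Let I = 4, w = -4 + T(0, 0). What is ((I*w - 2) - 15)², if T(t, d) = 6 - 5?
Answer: 841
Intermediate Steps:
T(t, d) = 1
w = -3 (w = -4 + 1 = -3)
((I*w - 2) - 15)² = ((4*(-3) - 2) - 15)² = ((-12 - 2) - 15)² = (-14 - 15)² = (-29)² = 841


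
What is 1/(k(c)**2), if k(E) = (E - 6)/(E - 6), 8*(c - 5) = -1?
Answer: 1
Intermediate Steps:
c = 39/8 (c = 5 + (1/8)*(-1) = 5 - 1/8 = 39/8 ≈ 4.8750)
k(E) = 1 (k(E) = (-6 + E)/(-6 + E) = 1)
1/(k(c)**2) = 1/(1**2) = 1/1 = 1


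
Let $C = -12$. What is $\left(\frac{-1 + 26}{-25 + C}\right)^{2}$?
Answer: $\frac{625}{1369} \approx 0.45654$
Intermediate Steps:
$\left(\frac{-1 + 26}{-25 + C}\right)^{2} = \left(\frac{-1 + 26}{-25 - 12}\right)^{2} = \left(\frac{25}{-37}\right)^{2} = \left(25 \left(- \frac{1}{37}\right)\right)^{2} = \left(- \frac{25}{37}\right)^{2} = \frac{625}{1369}$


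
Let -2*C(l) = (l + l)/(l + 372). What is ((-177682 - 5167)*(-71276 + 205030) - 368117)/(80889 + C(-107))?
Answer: -6481145614695/21435692 ≈ -3.0235e+5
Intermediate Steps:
C(l) = -l/(372 + l) (C(l) = -(l + l)/(2*(l + 372)) = -2*l/(2*(372 + l)) = -l/(372 + l))
((-177682 - 5167)*(-71276 + 205030) - 368117)/(80889 + C(-107)) = ((-177682 - 5167)*(-71276 + 205030) - 368117)/(80889 - 1*(-107)/(372 - 107)) = (-182849*133754 - 368117)/(80889 - 1*(-107)/265) = (-24456785146 - 368117)/(80889 - 1*(-107)*1/265) = -24457153263/(80889 + 107/265) = -24457153263/21435692/265 = -24457153263*265/21435692 = -6481145614695/21435692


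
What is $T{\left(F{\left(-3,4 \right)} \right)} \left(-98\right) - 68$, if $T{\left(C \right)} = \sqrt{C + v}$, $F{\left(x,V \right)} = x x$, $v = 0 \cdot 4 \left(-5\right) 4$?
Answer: $-362$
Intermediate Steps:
$v = 0$ ($v = 0 \left(-5\right) 4 = 0 \cdot 4 = 0$)
$F{\left(x,V \right)} = x^{2}$
$T{\left(C \right)} = \sqrt{C}$ ($T{\left(C \right)} = \sqrt{C + 0} = \sqrt{C}$)
$T{\left(F{\left(-3,4 \right)} \right)} \left(-98\right) - 68 = \sqrt{\left(-3\right)^{2}} \left(-98\right) - 68 = \sqrt{9} \left(-98\right) - 68 = 3 \left(-98\right) - 68 = -294 - 68 = -362$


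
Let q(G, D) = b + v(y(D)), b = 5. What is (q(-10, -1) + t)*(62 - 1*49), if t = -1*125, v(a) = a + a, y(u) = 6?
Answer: -1404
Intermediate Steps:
v(a) = 2*a
t = -125
q(G, D) = 17 (q(G, D) = 5 + 2*6 = 5 + 12 = 17)
(q(-10, -1) + t)*(62 - 1*49) = (17 - 125)*(62 - 1*49) = -108*(62 - 49) = -108*13 = -1404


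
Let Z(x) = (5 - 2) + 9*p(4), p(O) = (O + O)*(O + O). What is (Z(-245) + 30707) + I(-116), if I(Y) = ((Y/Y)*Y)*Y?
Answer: 44742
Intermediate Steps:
p(O) = 4*O² (p(O) = (2*O)*(2*O) = 4*O²)
Z(x) = 579 (Z(x) = (5 - 2) + 9*(4*4²) = 3 + 9*(4*16) = 3 + 9*64 = 3 + 576 = 579)
I(Y) = Y² (I(Y) = (1*Y)*Y = Y*Y = Y²)
(Z(-245) + 30707) + I(-116) = (579 + 30707) + (-116)² = 31286 + 13456 = 44742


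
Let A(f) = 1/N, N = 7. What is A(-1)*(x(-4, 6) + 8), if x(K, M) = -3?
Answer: 5/7 ≈ 0.71429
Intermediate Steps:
A(f) = ⅐ (A(f) = 1/7 = ⅐)
A(-1)*(x(-4, 6) + 8) = (-3 + 8)/7 = (⅐)*5 = 5/7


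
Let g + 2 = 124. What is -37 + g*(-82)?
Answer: -10041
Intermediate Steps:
g = 122 (g = -2 + 124 = 122)
-37 + g*(-82) = -37 + 122*(-82) = -37 - 10004 = -10041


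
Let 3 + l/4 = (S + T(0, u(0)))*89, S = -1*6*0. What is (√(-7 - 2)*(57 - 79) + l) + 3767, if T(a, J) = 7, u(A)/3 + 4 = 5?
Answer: 6247 - 66*I ≈ 6247.0 - 66.0*I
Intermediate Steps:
S = 0 (S = -6*0 = 0)
u(A) = 3 (u(A) = -12 + 3*5 = -12 + 15 = 3)
l = 2480 (l = -12 + 4*((0 + 7)*89) = -12 + 4*(7*89) = -12 + 4*623 = -12 + 2492 = 2480)
(√(-7 - 2)*(57 - 79) + l) + 3767 = (√(-7 - 2)*(57 - 79) + 2480) + 3767 = (√(-9)*(-22) + 2480) + 3767 = ((3*I)*(-22) + 2480) + 3767 = (-66*I + 2480) + 3767 = (2480 - 66*I) + 3767 = 6247 - 66*I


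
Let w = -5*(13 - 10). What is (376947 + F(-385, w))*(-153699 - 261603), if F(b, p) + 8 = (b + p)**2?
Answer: -222991840578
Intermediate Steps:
w = -15 (w = -5*3 = -15)
F(b, p) = -8 + (b + p)**2
(376947 + F(-385, w))*(-153699 - 261603) = (376947 + (-8 + (-385 - 15)**2))*(-153699 - 261603) = (376947 + (-8 + (-400)**2))*(-415302) = (376947 + (-8 + 160000))*(-415302) = (376947 + 159992)*(-415302) = 536939*(-415302) = -222991840578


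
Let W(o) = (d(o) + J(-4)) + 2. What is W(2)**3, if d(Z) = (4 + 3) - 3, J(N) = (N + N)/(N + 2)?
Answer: 1000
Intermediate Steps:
J(N) = 2*N/(2 + N) (J(N) = (2*N)/(2 + N) = 2*N/(2 + N))
d(Z) = 4 (d(Z) = 7 - 3 = 4)
W(o) = 10 (W(o) = (4 + 2*(-4)/(2 - 4)) + 2 = (4 + 2*(-4)/(-2)) + 2 = (4 + 2*(-4)*(-1/2)) + 2 = (4 + 4) + 2 = 8 + 2 = 10)
W(2)**3 = 10**3 = 1000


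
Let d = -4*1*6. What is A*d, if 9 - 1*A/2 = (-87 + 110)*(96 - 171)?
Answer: -83232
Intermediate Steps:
A = 3468 (A = 18 - 2*(-87 + 110)*(96 - 171) = 18 - 46*(-75) = 18 - 2*(-1725) = 18 + 3450 = 3468)
d = -24 (d = -4*6 = -24)
A*d = 3468*(-24) = -83232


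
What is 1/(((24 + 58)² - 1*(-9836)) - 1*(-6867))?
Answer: 1/23427 ≈ 4.2686e-5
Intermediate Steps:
1/(((24 + 58)² - 1*(-9836)) - 1*(-6867)) = 1/((82² + 9836) + 6867) = 1/((6724 + 9836) + 6867) = 1/(16560 + 6867) = 1/23427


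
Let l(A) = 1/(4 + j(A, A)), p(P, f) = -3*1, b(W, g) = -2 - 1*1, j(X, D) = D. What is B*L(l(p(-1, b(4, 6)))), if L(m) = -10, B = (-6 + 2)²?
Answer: -160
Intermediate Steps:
b(W, g) = -3 (b(W, g) = -2 - 1 = -3)
p(P, f) = -3
B = 16 (B = (-4)² = 16)
l(A) = 1/(4 + A)
B*L(l(p(-1, b(4, 6)))) = 16*(-10) = -160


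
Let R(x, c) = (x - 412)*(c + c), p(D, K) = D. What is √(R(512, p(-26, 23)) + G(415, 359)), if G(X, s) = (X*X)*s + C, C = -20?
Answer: √61823555 ≈ 7862.8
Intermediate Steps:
G(X, s) = -20 + s*X² (G(X, s) = (X*X)*s - 20 = X²*s - 20 = s*X² - 20 = -20 + s*X²)
R(x, c) = 2*c*(-412 + x) (R(x, c) = (-412 + x)*(2*c) = 2*c*(-412 + x))
√(R(512, p(-26, 23)) + G(415, 359)) = √(2*(-26)*(-412 + 512) + (-20 + 359*415²)) = √(2*(-26)*100 + (-20 + 359*172225)) = √(-5200 + (-20 + 61828775)) = √(-5200 + 61828755) = √61823555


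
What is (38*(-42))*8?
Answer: -12768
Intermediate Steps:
(38*(-42))*8 = -1596*8 = -12768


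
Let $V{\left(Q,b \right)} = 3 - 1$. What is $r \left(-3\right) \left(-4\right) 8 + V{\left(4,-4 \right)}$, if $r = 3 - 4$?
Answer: $-94$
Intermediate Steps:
$V{\left(Q,b \right)} = 2$ ($V{\left(Q,b \right)} = 3 - 1 = 2$)
$r = -1$ ($r = 3 - 4 = -1$)
$r \left(-3\right) \left(-4\right) 8 + V{\left(4,-4 \right)} = \left(-1\right) \left(-3\right) \left(-4\right) 8 + 2 = 3 \left(-4\right) 8 + 2 = \left(-12\right) 8 + 2 = -96 + 2 = -94$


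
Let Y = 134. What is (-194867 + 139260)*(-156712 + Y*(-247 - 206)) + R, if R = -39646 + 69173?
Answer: 12089769825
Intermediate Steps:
R = 29527
(-194867 + 139260)*(-156712 + Y*(-247 - 206)) + R = (-194867 + 139260)*(-156712 + 134*(-247 - 206)) + 29527 = -55607*(-156712 + 134*(-453)) + 29527 = -55607*(-156712 - 60702) + 29527 = -55607*(-217414) + 29527 = 12089740298 + 29527 = 12089769825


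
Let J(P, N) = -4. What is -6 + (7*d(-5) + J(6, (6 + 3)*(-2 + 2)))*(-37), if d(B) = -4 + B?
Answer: 2473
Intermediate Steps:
-6 + (7*d(-5) + J(6, (6 + 3)*(-2 + 2)))*(-37) = -6 + (7*(-4 - 5) - 4)*(-37) = -6 + (7*(-9) - 4)*(-37) = -6 + (-63 - 4)*(-37) = -6 - 67*(-37) = -6 + 2479 = 2473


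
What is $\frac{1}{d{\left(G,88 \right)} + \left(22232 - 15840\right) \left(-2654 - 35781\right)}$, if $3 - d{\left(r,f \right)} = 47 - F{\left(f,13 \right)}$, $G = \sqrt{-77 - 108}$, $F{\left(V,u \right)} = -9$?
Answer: $- \frac{1}{245676573} \approx -4.0704 \cdot 10^{-9}$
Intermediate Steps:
$G = i \sqrt{185}$ ($G = \sqrt{-185} = i \sqrt{185} \approx 13.601 i$)
$d{\left(r,f \right)} = -53$ ($d{\left(r,f \right)} = 3 - \left(47 - -9\right) = 3 - \left(47 + 9\right) = 3 - 56 = -53$)
$\frac{1}{d{\left(G,88 \right)} + \left(22232 - 15840\right) \left(-2654 - 35781\right)} = \frac{1}{-53 + \left(22232 - 15840\right) \left(-2654 - 35781\right)} = \frac{1}{-53 + 6392 \left(-38435\right)} = \frac{1}{-53 - 245676520} = \frac{1}{-245676573} = - \frac{1}{245676573}$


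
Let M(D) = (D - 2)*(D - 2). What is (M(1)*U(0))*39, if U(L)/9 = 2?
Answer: 702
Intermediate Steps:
M(D) = (-2 + D)² (M(D) = (-2 + D)*(-2 + D) = (-2 + D)²)
U(L) = 18 (U(L) = 9*2 = 18)
(M(1)*U(0))*39 = ((-2 + 1)²*18)*39 = ((-1)²*18)*39 = (1*18)*39 = 18*39 = 702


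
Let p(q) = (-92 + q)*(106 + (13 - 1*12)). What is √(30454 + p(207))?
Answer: 3*√4751 ≈ 206.78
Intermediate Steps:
p(q) = -9844 + 107*q (p(q) = (-92 + q)*(106 + (13 - 12)) = (-92 + q)*(106 + 1) = (-92 + q)*107 = -9844 + 107*q)
√(30454 + p(207)) = √(30454 + (-9844 + 107*207)) = √(30454 + (-9844 + 22149)) = √(30454 + 12305) = √42759 = 3*√4751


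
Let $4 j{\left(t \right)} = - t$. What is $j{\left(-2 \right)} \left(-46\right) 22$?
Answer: $-506$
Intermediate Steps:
$j{\left(t \right)} = - \frac{t}{4}$ ($j{\left(t \right)} = \frac{\left(-1\right) t}{4} = - \frac{t}{4}$)
$j{\left(-2 \right)} \left(-46\right) 22 = \left(- \frac{1}{4}\right) \left(-2\right) \left(-46\right) 22 = \frac{1}{2} \left(-46\right) 22 = \left(-23\right) 22 = -506$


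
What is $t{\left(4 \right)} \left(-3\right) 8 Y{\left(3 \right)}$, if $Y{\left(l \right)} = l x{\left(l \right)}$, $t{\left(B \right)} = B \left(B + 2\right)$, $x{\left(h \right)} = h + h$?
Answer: $-10368$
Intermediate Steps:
$x{\left(h \right)} = 2 h$
$t{\left(B \right)} = B \left(2 + B\right)$
$Y{\left(l \right)} = 2 l^{2}$ ($Y{\left(l \right)} = l 2 l = 2 l^{2}$)
$t{\left(4 \right)} \left(-3\right) 8 Y{\left(3 \right)} = 4 \left(2 + 4\right) \left(-3\right) 8 \cdot 2 \cdot 3^{2} = 4 \cdot 6 \left(-3\right) 8 \cdot 2 \cdot 9 = 24 \left(-3\right) 8 \cdot 18 = \left(-72\right) 8 \cdot 18 = \left(-576\right) 18 = -10368$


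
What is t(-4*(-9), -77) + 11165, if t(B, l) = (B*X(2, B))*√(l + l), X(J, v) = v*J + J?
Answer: 11165 + 2664*I*√154 ≈ 11165.0 + 33059.0*I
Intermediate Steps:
X(J, v) = J + J*v (X(J, v) = J*v + J = J + J*v)
t(B, l) = B*√2*√l*(2 + 2*B) (t(B, l) = (B*(2*(1 + B)))*√(l + l) = (B*(2 + 2*B))*√(2*l) = (B*(2 + 2*B))*(√2*√l) = B*√2*√l*(2 + 2*B))
t(-4*(-9), -77) + 11165 = 2*(-4*(-9))*√2*√(-77)*(1 - 4*(-9)) + 11165 = 2*36*√2*(I*√77)*(1 + 36) + 11165 = 2*36*√2*(I*√77)*37 + 11165 = 2664*I*√154 + 11165 = 11165 + 2664*I*√154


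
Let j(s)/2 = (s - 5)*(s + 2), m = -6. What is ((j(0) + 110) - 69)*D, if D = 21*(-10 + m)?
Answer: -7056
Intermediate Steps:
j(s) = 2*(-5 + s)*(2 + s) (j(s) = 2*((s - 5)*(s + 2)) = 2*((-5 + s)*(2 + s)) = 2*(-5 + s)*(2 + s))
D = -336 (D = 21*(-10 - 6) = 21*(-16) = -336)
((j(0) + 110) - 69)*D = (((-20 - 6*0 + 2*0²) + 110) - 69)*(-336) = (((-20 + 0 + 2*0) + 110) - 69)*(-336) = (((-20 + 0 + 0) + 110) - 69)*(-336) = ((-20 + 110) - 69)*(-336) = (90 - 69)*(-336) = 21*(-336) = -7056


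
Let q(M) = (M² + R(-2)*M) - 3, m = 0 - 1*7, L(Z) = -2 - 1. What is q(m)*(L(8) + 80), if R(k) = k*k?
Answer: 1386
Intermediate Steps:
R(k) = k²
L(Z) = -3
m = -7 (m = 0 - 7 = -7)
q(M) = -3 + M² + 4*M (q(M) = (M² + (-2)²*M) - 3 = (M² + 4*M) - 3 = -3 + M² + 4*M)
q(m)*(L(8) + 80) = (-3 + (-7)² + 4*(-7))*(-3 + 80) = (-3 + 49 - 28)*77 = 18*77 = 1386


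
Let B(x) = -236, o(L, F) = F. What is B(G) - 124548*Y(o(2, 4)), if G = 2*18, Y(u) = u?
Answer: -498428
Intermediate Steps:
G = 36
B(G) - 124548*Y(o(2, 4)) = -236 - 124548*4 = -236 - 1*498192 = -236 - 498192 = -498428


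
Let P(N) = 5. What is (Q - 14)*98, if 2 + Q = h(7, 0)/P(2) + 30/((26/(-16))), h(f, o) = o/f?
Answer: -43904/13 ≈ -3377.2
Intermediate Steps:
Q = -266/13 (Q = -2 + ((0/7)/5 + 30/((26/(-16)))) = -2 + ((0*(⅐))*(⅕) + 30/((26*(-1/16)))) = -2 + (0*(⅕) + 30/(-13/8)) = -2 + (0 + 30*(-8/13)) = -2 + (0 - 240/13) = -2 - 240/13 = -266/13 ≈ -20.462)
(Q - 14)*98 = (-266/13 - 14)*98 = -448/13*98 = -43904/13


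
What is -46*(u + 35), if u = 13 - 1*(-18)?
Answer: -3036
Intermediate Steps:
u = 31 (u = 13 + 18 = 31)
-46*(u + 35) = -46*(31 + 35) = -46*66 = -3036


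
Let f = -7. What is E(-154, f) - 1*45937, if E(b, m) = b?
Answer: -46091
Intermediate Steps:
E(-154, f) - 1*45937 = -154 - 1*45937 = -154 - 45937 = -46091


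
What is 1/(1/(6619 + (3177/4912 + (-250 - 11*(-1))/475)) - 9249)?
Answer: -15443785907/142839573520643 ≈ -0.00010812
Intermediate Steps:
1/(1/(6619 + (3177/4912 + (-250 - 11*(-1))/475)) - 9249) = 1/(1/(6619 + (3177*(1/4912) + (-250 - 1*(-11))*(1/475))) - 9249) = 1/(1/(6619 + (3177/4912 + (-250 + 11)*(1/475))) - 9249) = 1/(1/(6619 + (3177/4912 - 239*1/475)) - 9249) = 1/(1/(6619 + (3177/4912 - 239/475)) - 9249) = 1/(1/(6619 + 335107/2333200) - 9249) = 1/(1/(15443785907/2333200) - 9249) = 1/(2333200/15443785907 - 9249) = 1/(-142839573520643/15443785907) = -15443785907/142839573520643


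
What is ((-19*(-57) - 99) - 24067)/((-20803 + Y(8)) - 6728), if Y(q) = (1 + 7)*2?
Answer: 23083/27515 ≈ 0.83892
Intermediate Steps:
Y(q) = 16 (Y(q) = 8*2 = 16)
((-19*(-57) - 99) - 24067)/((-20803 + Y(8)) - 6728) = ((-19*(-57) - 99) - 24067)/((-20803 + 16) - 6728) = ((1083 - 99) - 24067)/(-20787 - 6728) = (984 - 24067)/(-27515) = -23083*(-1/27515) = 23083/27515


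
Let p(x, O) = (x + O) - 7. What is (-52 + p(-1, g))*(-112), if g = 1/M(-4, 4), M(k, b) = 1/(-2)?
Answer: 6944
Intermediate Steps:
M(k, b) = -½
g = -2 (g = 1/(-½) = -2)
p(x, O) = -7 + O + x (p(x, O) = (O + x) - 7 = -7 + O + x)
(-52 + p(-1, g))*(-112) = (-52 + (-7 - 2 - 1))*(-112) = (-52 - 10)*(-112) = -62*(-112) = 6944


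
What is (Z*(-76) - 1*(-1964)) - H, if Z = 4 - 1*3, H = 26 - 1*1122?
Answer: 2984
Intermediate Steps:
H = -1096 (H = 26 - 1122 = -1096)
Z = 1 (Z = 4 - 3 = 1)
(Z*(-76) - 1*(-1964)) - H = (1*(-76) - 1*(-1964)) - 1*(-1096) = (-76 + 1964) + 1096 = 1888 + 1096 = 2984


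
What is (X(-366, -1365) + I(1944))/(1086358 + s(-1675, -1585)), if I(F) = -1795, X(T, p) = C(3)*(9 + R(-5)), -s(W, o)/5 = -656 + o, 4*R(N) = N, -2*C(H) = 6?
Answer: -7273/4390252 ≈ -0.0016566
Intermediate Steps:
C(H) = -3 (C(H) = -½*6 = -3)
R(N) = N/4
s(W, o) = 3280 - 5*o (s(W, o) = -5*(-656 + o) = 3280 - 5*o)
X(T, p) = -93/4 (X(T, p) = -3*(9 + (¼)*(-5)) = -3*(9 - 5/4) = -3*31/4 = -93/4)
(X(-366, -1365) + I(1944))/(1086358 + s(-1675, -1585)) = (-93/4 - 1795)/(1086358 + (3280 - 5*(-1585))) = -7273/(4*(1086358 + (3280 + 7925))) = -7273/(4*(1086358 + 11205)) = -7273/4/1097563 = -7273/4*1/1097563 = -7273/4390252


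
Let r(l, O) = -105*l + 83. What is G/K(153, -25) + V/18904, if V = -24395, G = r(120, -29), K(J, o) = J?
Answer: -14138459/170136 ≈ -83.101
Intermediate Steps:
r(l, O) = 83 - 105*l
G = -12517 (G = 83 - 105*120 = 83 - 12600 = -12517)
G/K(153, -25) + V/18904 = -12517/153 - 24395/18904 = -12517*1/153 - 24395*1/18904 = -12517/153 - 1435/1112 = -14138459/170136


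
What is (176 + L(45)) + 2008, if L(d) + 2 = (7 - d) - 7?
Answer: 2137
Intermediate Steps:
L(d) = -2 - d (L(d) = -2 + ((7 - d) - 7) = -2 - d)
(176 + L(45)) + 2008 = (176 + (-2 - 1*45)) + 2008 = (176 + (-2 - 45)) + 2008 = (176 - 47) + 2008 = 129 + 2008 = 2137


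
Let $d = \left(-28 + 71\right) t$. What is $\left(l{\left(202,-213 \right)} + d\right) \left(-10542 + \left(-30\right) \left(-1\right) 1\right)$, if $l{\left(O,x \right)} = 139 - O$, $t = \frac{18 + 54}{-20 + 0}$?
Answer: $\frac{11447568}{5} \approx 2.2895 \cdot 10^{6}$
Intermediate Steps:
$t = - \frac{18}{5}$ ($t = \frac{72}{-20} = 72 \left(- \frac{1}{20}\right) = - \frac{18}{5} \approx -3.6$)
$d = - \frac{774}{5}$ ($d = \left(-28 + 71\right) \left(- \frac{18}{5}\right) = 43 \left(- \frac{18}{5}\right) = - \frac{774}{5} \approx -154.8$)
$\left(l{\left(202,-213 \right)} + d\right) \left(-10542 + \left(-30\right) \left(-1\right) 1\right) = \left(\left(139 - 202\right) - \frac{774}{5}\right) \left(-10542 + \left(-30\right) \left(-1\right) 1\right) = \left(\left(139 - 202\right) - \frac{774}{5}\right) \left(-10542 + 30 \cdot 1\right) = \left(-63 - \frac{774}{5}\right) \left(-10542 + 30\right) = \left(- \frac{1089}{5}\right) \left(-10512\right) = \frac{11447568}{5}$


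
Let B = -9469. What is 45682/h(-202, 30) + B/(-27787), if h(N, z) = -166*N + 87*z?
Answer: 805797166/502138877 ≈ 1.6047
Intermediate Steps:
45682/h(-202, 30) + B/(-27787) = 45682/(-166*(-202) + 87*30) - 9469/(-27787) = 45682/(33532 + 2610) - 9469*(-1/27787) = 45682/36142 + 9469/27787 = 45682*(1/36142) + 9469/27787 = 22841/18071 + 9469/27787 = 805797166/502138877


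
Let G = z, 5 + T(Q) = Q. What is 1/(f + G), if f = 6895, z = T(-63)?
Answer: 1/6827 ≈ 0.00014648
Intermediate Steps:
T(Q) = -5 + Q
z = -68 (z = -5 - 63 = -68)
G = -68
1/(f + G) = 1/(6895 - 68) = 1/6827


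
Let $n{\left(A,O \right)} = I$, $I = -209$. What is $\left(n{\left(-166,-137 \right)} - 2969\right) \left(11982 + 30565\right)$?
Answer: $-135214366$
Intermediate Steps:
$n{\left(A,O \right)} = -209$
$\left(n{\left(-166,-137 \right)} - 2969\right) \left(11982 + 30565\right) = \left(-209 - 2969\right) \left(11982 + 30565\right) = \left(-3178\right) 42547 = -135214366$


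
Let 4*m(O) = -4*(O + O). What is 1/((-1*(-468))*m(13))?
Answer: -1/12168 ≈ -8.2183e-5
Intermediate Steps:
m(O) = -2*O (m(O) = (-4*(O + O))/4 = (-8*O)/4 = -2*O)
1/((-1*(-468))*m(13)) = 1/((-1*(-468))*(-2*13)) = 1/(468*(-26)) = 1/(-12168) = -1/12168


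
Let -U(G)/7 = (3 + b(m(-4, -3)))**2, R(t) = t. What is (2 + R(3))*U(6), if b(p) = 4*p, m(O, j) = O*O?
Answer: -157115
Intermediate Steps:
m(O, j) = O**2
U(G) = -31423 (U(G) = -7*(3 + 4*(-4)**2)**2 = -7*(3 + 4*16)**2 = -7*(3 + 64)**2 = -7*67**2 = -7*4489 = -31423)
(2 + R(3))*U(6) = (2 + 3)*(-31423) = 5*(-31423) = -157115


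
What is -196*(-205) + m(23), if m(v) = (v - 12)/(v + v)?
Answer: 1848291/46 ≈ 40180.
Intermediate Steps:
m(v) = (-12 + v)/(2*v) (m(v) = (-12 + v)/((2*v)) = (-12 + v)*(1/(2*v)) = (-12 + v)/(2*v))
-196*(-205) + m(23) = -196*(-205) + (½)*(-12 + 23)/23 = 40180 + (½)*(1/23)*11 = 40180 + 11/46 = 1848291/46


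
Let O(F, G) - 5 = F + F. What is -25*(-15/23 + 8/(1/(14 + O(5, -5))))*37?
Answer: -4921925/23 ≈ -2.1400e+5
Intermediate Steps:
O(F, G) = 5 + 2*F (O(F, G) = 5 + (F + F) = 5 + 2*F)
-25*(-15/23 + 8/(1/(14 + O(5, -5))))*37 = -25*(-15/23 + 8/(1/(14 + (5 + 2*5))))*37 = -25*(-15*1/23 + 8/(1/(14 + (5 + 10))))*37 = -25*(-15/23 + 8/(1/(14 + 15)))*37 = -25*(-15/23 + 8/(1/29))*37 = -25*(-15/23 + 8*29)*37 = -25*(-15/23 + 232)*37 = -25*5321/23*37 = -133025/23*37 = -4921925/23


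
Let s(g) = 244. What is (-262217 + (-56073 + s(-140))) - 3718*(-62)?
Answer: -87530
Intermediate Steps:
(-262217 + (-56073 + s(-140))) - 3718*(-62) = (-262217 + (-56073 + 244)) - 3718*(-62) = (-262217 - 55829) + 230516 = -318046 + 230516 = -87530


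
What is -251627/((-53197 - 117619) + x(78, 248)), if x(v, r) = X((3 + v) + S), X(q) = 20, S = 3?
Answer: 251627/170796 ≈ 1.4733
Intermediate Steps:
x(v, r) = 20
-251627/((-53197 - 117619) + x(78, 248)) = -251627/((-53197 - 117619) + 20) = -251627/(-170816 + 20) = -251627/(-170796) = -251627*(-1/170796) = 251627/170796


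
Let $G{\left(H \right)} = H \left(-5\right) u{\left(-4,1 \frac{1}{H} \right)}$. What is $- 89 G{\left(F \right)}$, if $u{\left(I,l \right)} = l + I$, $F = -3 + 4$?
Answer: $-1335$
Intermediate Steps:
$F = 1$
$u{\left(I,l \right)} = I + l$
$G{\left(H \right)} = - 5 H \left(-4 + \frac{1}{H}\right)$ ($G{\left(H \right)} = H \left(-5\right) \left(-4 + 1 \frac{1}{H}\right) = - 5 H \left(-4 + \frac{1}{H}\right)$)
$- 89 G{\left(F \right)} = - 89 \left(-5 + 20 \cdot 1\right) = - 89 \left(-5 + 20\right) = \left(-89\right) 15 = -1335$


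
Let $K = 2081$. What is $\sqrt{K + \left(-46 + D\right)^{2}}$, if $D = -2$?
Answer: $\sqrt{4385} \approx 66.219$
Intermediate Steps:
$\sqrt{K + \left(-46 + D\right)^{2}} = \sqrt{2081 + \left(-46 - 2\right)^{2}} = \sqrt{2081 + \left(-48\right)^{2}} = \sqrt{2081 + 2304} = \sqrt{4385}$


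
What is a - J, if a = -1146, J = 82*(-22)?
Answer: 658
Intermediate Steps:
J = -1804
a - J = -1146 - 1*(-1804) = -1146 + 1804 = 658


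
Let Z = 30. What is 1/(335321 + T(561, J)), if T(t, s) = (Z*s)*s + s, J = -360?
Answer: 1/4222961 ≈ 2.3680e-7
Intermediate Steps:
T(t, s) = s + 30*s² (T(t, s) = (30*s)*s + s = 30*s² + s = s + 30*s²)
1/(335321 + T(561, J)) = 1/(335321 - 360*(1 + 30*(-360))) = 1/(335321 - 360*(1 - 10800)) = 1/(335321 - 360*(-10799)) = 1/(335321 + 3887640) = 1/4222961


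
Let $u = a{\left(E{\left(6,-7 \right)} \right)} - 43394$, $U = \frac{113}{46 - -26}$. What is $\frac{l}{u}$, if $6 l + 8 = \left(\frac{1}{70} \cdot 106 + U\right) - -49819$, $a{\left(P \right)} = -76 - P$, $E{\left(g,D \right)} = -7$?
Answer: $- \frac{125531491}{657160560} \approx -0.19102$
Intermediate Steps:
$U = \frac{113}{72}$ ($U = \frac{113}{46 + 26} = \frac{113}{72} \approx 1.5694$)
$u = -43463$ ($u = \left(-76 - -7\right) - 43394 = \left(-76 + 7\right) - 43394 = -69 - 43394 = -43463$)
$l = \frac{125531491}{15120}$ ($l = - \frac{4}{3} + \frac{\left(\frac{1}{70} \cdot 106 + \frac{113}{72}\right) - -49819}{6} = - \frac{4}{3} + \frac{\left(\frac{1}{70} \cdot 106 + \frac{113}{72}\right) + 49819}{6} = - \frac{4}{3} + \frac{\left(\frac{53}{35} + \frac{113}{72}\right) + 49819}{6} = - \frac{4}{3} + \frac{\frac{7771}{2520} + 49819}{6} = - \frac{4}{3} + \frac{1}{6} \cdot \frac{125551651}{2520} = - \frac{4}{3} + \frac{125551651}{15120} = \frac{125531491}{15120} \approx 8302.3$)
$\frac{l}{u} = \frac{125531491}{15120 \left(-43463\right)} = \frac{125531491}{15120} \left(- \frac{1}{43463}\right) = - \frac{125531491}{657160560}$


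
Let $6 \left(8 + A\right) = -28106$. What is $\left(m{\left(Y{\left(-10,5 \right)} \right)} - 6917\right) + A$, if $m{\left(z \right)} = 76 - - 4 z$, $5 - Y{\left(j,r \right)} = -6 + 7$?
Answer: $- \frac{34552}{3} \approx -11517.0$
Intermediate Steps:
$Y{\left(j,r \right)} = 4$ ($Y{\left(j,r \right)} = 5 - \left(-6 + 7\right) = 5 - 1 = 4$)
$A = - \frac{14077}{3}$ ($A = -8 + \frac{1}{6} \left(-28106\right) = -8 - \frac{14053}{3} = - \frac{14077}{3} \approx -4692.3$)
$m{\left(z \right)} = 76 + 4 z$
$\left(m{\left(Y{\left(-10,5 \right)} \right)} - 6917\right) + A = \left(\left(76 + 4 \cdot 4\right) - 6917\right) - \frac{14077}{3} = \left(\left(76 + 16\right) - 6917\right) - \frac{14077}{3} = \left(92 - 6917\right) - \frac{14077}{3} = -6825 - \frac{14077}{3} = - \frac{34552}{3}$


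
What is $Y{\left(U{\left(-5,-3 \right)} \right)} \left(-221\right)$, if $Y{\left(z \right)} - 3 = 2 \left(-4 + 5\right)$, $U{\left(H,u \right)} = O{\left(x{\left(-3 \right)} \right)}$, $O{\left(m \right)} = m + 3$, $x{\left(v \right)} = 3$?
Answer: $-1105$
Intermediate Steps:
$O{\left(m \right)} = 3 + m$
$U{\left(H,u \right)} = 6$ ($U{\left(H,u \right)} = 3 + 3 = 6$)
$Y{\left(z \right)} = 5$ ($Y{\left(z \right)} = 3 + 2 \left(-4 + 5\right) = 3 + 2 \cdot 1 = 3 + 2 = 5$)
$Y{\left(U{\left(-5,-3 \right)} \right)} \left(-221\right) = 5 \left(-221\right) = -1105$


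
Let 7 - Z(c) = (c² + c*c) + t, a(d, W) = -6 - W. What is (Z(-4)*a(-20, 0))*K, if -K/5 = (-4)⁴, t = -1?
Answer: -184320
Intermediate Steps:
K = -1280 (K = -5*(-4)⁴ = -5*256 = -1280)
Z(c) = 8 - 2*c² (Z(c) = 7 - ((c² + c*c) - 1) = 7 - ((c² + c²) - 1) = 7 - (2*c² - 1) = 7 - (-1 + 2*c²) = 7 + (1 - 2*c²) = 8 - 2*c²)
(Z(-4)*a(-20, 0))*K = ((8 - 2*(-4)²)*(-6 - 1*0))*(-1280) = ((8 - 2*16)*(-6 + 0))*(-1280) = ((8 - 32)*(-6))*(-1280) = -24*(-6)*(-1280) = 144*(-1280) = -184320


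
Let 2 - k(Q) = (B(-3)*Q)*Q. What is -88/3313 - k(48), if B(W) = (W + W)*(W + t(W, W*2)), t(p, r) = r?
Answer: 412183494/3313 ≈ 1.2441e+5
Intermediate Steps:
B(W) = 6*W² (B(W) = (W + W)*(W + W*2) = (2*W)*(W + 2*W) = (2*W)*(3*W) = 6*W²)
k(Q) = 2 - 54*Q² (k(Q) = 2 - (6*(-3)²)*Q*Q = 2 - (6*9)*Q*Q = 2 - 54*Q*Q = 2 - 54*Q²)
-88/3313 - k(48) = -88/3313 - (2 - 54*48²) = -88*1/3313 - (2 - 54*2304) = -88/3313 - (2 - 124416) = -88/3313 - 1*(-124414) = -88/3313 + 124414 = 412183494/3313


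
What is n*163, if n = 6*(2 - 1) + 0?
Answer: 978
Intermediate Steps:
n = 6 (n = 6*1 + 0 = 6 + 0 = 6)
n*163 = 6*163 = 978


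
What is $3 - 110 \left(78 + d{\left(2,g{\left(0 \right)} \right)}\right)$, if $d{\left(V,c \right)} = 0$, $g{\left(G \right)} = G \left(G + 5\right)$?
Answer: $-8577$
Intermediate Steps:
$g{\left(G \right)} = G \left(5 + G\right)$
$3 - 110 \left(78 + d{\left(2,g{\left(0 \right)} \right)}\right) = 3 - 110 \left(78 + 0\right) = 3 - 8580 = -8577$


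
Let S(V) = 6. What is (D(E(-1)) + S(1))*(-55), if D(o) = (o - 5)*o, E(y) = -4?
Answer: -2310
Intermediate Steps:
D(o) = o*(-5 + o) (D(o) = (-5 + o)*o = o*(-5 + o))
(D(E(-1)) + S(1))*(-55) = (-4*(-5 - 4) + 6)*(-55) = (-4*(-9) + 6)*(-55) = (36 + 6)*(-55) = 42*(-55) = -2310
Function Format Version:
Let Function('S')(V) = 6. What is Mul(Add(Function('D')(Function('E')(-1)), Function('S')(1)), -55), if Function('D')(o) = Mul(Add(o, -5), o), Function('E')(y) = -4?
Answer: -2310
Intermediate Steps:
Function('D')(o) = Mul(o, Add(-5, o)) (Function('D')(o) = Mul(Add(-5, o), o) = Mul(o, Add(-5, o)))
Mul(Add(Function('D')(Function('E')(-1)), Function('S')(1)), -55) = Mul(Add(Mul(-4, Add(-5, -4)), 6), -55) = Mul(Add(Mul(-4, -9), 6), -55) = Mul(Add(36, 6), -55) = Mul(42, -55) = -2310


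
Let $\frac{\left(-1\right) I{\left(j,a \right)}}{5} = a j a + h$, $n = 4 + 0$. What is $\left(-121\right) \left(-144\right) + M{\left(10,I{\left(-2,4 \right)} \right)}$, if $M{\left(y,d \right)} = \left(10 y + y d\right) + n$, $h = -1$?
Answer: $19178$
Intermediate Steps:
$n = 4$
$I{\left(j,a \right)} = 5 - 5 j a^{2}$ ($I{\left(j,a \right)} = - 5 \left(a j a - 1\right) = - 5 \left(j a^{2} - 1\right) = - 5 \left(-1 + j a^{2}\right) = 5 - 5 j a^{2}$)
$M{\left(y,d \right)} = 4 + 10 y + d y$ ($M{\left(y,d \right)} = \left(10 y + y d\right) + 4 = \left(10 y + d y\right) + 4 = 4 + 10 y + d y$)
$\left(-121\right) \left(-144\right) + M{\left(10,I{\left(-2,4 \right)} \right)} = \left(-121\right) \left(-144\right) + \left(4 + 10 \cdot 10 + \left(5 - - 10 \cdot 4^{2}\right) 10\right) = 17424 + \left(4 + 100 + \left(5 - \left(-10\right) 16\right) 10\right) = 17424 + \left(4 + 100 + \left(5 + 160\right) 10\right) = 17424 + \left(4 + 100 + 165 \cdot 10\right) = 17424 + \left(4 + 100 + 1650\right) = 17424 + 1754 = 19178$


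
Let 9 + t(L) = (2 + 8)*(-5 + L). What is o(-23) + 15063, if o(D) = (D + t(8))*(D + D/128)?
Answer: 966999/64 ≈ 15109.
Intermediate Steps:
t(L) = -59 + 10*L (t(L) = -9 + (2 + 8)*(-5 + L) = -9 + 10*(-5 + L) = -9 + (-50 + 10*L) = -59 + 10*L)
o(D) = 129*D*(21 + D)/128 (o(D) = (D + (-59 + 10*8))*(D + D/128) = (D + (-59 + 80))*(D + D*(1/128)) = (D + 21)*(D + D/128) = (21 + D)*(129*D/128) = 129*D*(21 + D)/128)
o(-23) + 15063 = (129/128)*(-23)*(21 - 23) + 15063 = (129/128)*(-23)*(-2) + 15063 = 2967/64 + 15063 = 966999/64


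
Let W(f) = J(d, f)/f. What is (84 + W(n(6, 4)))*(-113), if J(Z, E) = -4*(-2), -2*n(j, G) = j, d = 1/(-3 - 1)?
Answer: -27572/3 ≈ -9190.7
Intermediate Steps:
d = -¼ (d = 1/(-4) = -¼ ≈ -0.25000)
n(j, G) = -j/2
J(Z, E) = 8
W(f) = 8/f
(84 + W(n(6, 4)))*(-113) = (84 + 8/((-½*6)))*(-113) = (84 + 8/(-3))*(-113) = (84 + 8*(-⅓))*(-113) = (84 - 8/3)*(-113) = (244/3)*(-113) = -27572/3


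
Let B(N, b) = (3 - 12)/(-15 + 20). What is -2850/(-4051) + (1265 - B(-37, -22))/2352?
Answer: 29587517/23819880 ≈ 1.2421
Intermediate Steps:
B(N, b) = -9/5
-2850/(-4051) + (1265 - B(-37, -22))/2352 = -2850/(-4051) + (1265 - 1*(-9/5))/2352 = -2850*(-1/4051) + (1265 + 9/5)*(1/2352) = 2850/4051 + (6334/5)*(1/2352) = 2850/4051 + 3167/5880 = 29587517/23819880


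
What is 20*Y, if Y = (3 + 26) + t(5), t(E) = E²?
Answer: 1080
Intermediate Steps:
Y = 54 (Y = (3 + 26) + 5² = 29 + 25 = 54)
20*Y = 20*54 = 1080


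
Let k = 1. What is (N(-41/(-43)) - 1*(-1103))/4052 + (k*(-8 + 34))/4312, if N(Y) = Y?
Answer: 26152597/93913204 ≈ 0.27848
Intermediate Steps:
(N(-41/(-43)) - 1*(-1103))/4052 + (k*(-8 + 34))/4312 = (-41/(-43) - 1*(-1103))/4052 + (1*(-8 + 34))/4312 = (-41*(-1/43) + 1103)*(1/4052) + (1*26)*(1/4312) = (41/43 + 1103)*(1/4052) + 26*(1/4312) = (47470/43)*(1/4052) + 13/2156 = 23735/87118 + 13/2156 = 26152597/93913204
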